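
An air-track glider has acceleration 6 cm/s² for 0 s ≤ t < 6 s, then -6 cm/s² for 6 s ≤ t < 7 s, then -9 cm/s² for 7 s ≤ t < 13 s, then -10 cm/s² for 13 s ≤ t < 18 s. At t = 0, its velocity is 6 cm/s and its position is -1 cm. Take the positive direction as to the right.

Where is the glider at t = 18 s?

On each constant-a segment, Δv = aΔt and Δx = v₀Δt + ½aΔt²; chain segment to segment.
0–6 s: v starts 6 cm/s; Δx = 6·6 + ½·6·6² = 144 cm; v ends 42 cm/s.
6–7 s: v starts 42 cm/s; Δx = 42·1 + ½·-6·1² = 39 cm; v ends 36 cm/s.
7–13 s: v starts 36 cm/s; Δx = 36·6 + ½·-9·6² = 54 cm; v ends -18 cm/s.
13–18 s: v starts -18 cm/s; Δx = -18·5 + ½·-10·5² = -215 cm; v ends -68 cm/s.
x(18) = -1 + Σ Δx = 21 cm.

21 cm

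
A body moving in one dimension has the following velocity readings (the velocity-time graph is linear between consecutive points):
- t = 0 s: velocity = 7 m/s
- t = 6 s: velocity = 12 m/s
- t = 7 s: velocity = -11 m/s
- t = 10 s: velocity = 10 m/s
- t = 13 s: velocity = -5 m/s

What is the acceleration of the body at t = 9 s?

7 m/s²

Acceleration is the slope of the v-t graph on 7–10 s: (10 − -11)/(10 − 7) = 7 m/s².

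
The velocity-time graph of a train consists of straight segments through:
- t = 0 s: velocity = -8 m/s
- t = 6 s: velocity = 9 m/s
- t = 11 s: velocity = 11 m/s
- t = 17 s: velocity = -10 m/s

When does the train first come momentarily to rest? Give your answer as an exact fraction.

t = 48/17 s

v changes sign on 0–6 s (from -8 to 9); the graph is linear there, so v = 0 at t = 0 + (8)·(6 − 0)/(9 − -8) = 48/17 s.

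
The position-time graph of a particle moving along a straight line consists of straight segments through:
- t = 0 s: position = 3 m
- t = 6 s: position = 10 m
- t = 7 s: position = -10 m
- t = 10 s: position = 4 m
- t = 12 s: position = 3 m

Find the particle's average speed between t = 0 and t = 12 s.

3.5 m/s

Average speed = (total path length)/(elapsed time); on a piecewise-linear x-t graph the path length is Σ|Δx|.
0–6 s: |Δx| = |10 − 3| = 7 m
6–7 s: |Δx| = |-10 − 10| = 20 m
7–10 s: |Δx| = |4 − -10| = 14 m
10–12 s: |Δx| = |3 − 4| = 1 m
Total path = 42 m; average speed = 42/12 = 3.5 m/s.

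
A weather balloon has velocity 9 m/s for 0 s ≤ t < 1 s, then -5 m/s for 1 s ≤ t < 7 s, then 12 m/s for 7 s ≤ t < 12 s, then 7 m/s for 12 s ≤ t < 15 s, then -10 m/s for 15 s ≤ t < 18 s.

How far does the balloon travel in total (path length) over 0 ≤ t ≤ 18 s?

150 m

Distance (not displacement) is the total path length: add the absolute areas under v-t.
0–1 s: |9| × 1 = 9 m
1–7 s: |-5| × 6 = 30 m
7–12 s: |12| × 5 = 60 m
12–15 s: |7| × 3 = 21 m
15–18 s: |-10| × 3 = 30 m
Total distance = 150 m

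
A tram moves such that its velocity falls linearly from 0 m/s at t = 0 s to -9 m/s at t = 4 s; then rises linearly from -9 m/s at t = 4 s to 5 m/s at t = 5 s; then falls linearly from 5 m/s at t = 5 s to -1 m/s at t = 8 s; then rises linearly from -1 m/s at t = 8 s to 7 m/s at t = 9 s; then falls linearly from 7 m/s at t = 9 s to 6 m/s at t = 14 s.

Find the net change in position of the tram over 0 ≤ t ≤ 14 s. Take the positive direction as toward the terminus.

21.5 m

Net displacement equals the area under the velocity-time graph (areas below the axis count negative).
0–4 s: ½(0 + -9)(4) = -18 m
4–5 s: ½(-9 + 5)(1) = -2 m
5–8 s: ½(5 + -1)(3) = 6 m
8–9 s: ½(-1 + 7)(1) = 3 m
9–14 s: ½(7 + 6)(5) = 32.5 m
Net displacement = 21.5 m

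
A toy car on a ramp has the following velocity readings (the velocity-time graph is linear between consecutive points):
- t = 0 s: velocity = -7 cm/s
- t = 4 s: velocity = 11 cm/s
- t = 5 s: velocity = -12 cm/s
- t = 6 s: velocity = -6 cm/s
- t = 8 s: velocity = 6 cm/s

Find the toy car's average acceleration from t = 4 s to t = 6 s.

Average acceleration = Δv/Δt = (-6 − 11)/(6 − 4) = -8.5 cm/s².

-8.5 cm/s²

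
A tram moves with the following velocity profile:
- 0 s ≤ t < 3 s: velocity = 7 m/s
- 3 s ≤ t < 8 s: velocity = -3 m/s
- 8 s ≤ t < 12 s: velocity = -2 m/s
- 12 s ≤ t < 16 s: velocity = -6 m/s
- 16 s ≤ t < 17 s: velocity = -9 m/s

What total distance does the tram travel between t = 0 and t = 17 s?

Distance (not displacement) is the total path length: add the absolute areas under v-t.
0–3 s: |7| × 3 = 21 m
3–8 s: |-3| × 5 = 15 m
8–12 s: |-2| × 4 = 8 m
12–16 s: |-6| × 4 = 24 m
16–17 s: |-9| × 1 = 9 m
Total distance = 77 m

77 m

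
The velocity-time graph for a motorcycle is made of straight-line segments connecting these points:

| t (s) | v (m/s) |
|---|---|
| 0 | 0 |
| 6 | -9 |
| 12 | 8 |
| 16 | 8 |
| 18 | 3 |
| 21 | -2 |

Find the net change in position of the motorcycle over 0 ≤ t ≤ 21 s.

Displacement is the signed area under the v-t curve.
0–6 s: ½(0 + -9)(6) = -27 m
6–12 s: ½(-9 + 8)(6) = -3 m
12–16 s: 8 × 4 = 32 m
16–18 s: ½(8 + 3)(2) = 11 m
18–21 s: ½(3 + -2)(3) = 1.5 m
Net displacement = 14.5 m

14.5 m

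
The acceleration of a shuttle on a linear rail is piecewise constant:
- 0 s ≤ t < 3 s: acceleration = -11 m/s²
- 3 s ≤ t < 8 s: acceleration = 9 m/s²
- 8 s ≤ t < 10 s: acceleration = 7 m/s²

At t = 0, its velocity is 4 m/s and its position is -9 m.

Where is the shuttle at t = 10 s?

On each constant-a segment, Δv = aΔt and Δx = v₀Δt + ½aΔt²; chain segment to segment.
0–3 s: v starts 4 m/s; Δx = 4·3 + ½·-11·3² = -37.5 m; v ends -29 m/s.
3–8 s: v starts -29 m/s; Δx = -29·5 + ½·9·5² = -32.5 m; v ends 16 m/s.
8–10 s: v starts 16 m/s; Δx = 16·2 + ½·7·2² = 46 m; v ends 30 m/s.
x(10) = -9 + Σ Δx = -33 m.

-33 m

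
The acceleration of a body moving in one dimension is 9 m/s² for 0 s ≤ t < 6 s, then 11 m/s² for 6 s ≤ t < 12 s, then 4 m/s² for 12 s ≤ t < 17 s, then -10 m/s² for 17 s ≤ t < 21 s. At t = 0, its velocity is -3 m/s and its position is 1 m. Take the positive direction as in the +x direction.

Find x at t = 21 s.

On each constant-a segment, Δv = aΔt and Δx = v₀Δt + ½aΔt²; chain segment to segment.
0–6 s: v starts -3 m/s; Δx = -3·6 + ½·9·6² = 144 m; v ends 51 m/s.
6–12 s: v starts 51 m/s; Δx = 51·6 + ½·11·6² = 504 m; v ends 117 m/s.
12–17 s: v starts 117 m/s; Δx = 117·5 + ½·4·5² = 635 m; v ends 137 m/s.
17–21 s: v starts 137 m/s; Δx = 137·4 + ½·-10·4² = 468 m; v ends 97 m/s.
x(21) = 1 + Σ Δx = 1752 m.

1752 m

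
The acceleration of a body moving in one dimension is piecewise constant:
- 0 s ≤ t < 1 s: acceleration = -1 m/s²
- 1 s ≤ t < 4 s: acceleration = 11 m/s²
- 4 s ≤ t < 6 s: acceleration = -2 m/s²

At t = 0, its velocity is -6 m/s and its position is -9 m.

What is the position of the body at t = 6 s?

On each constant-a segment, Δv = aΔt and Δx = v₀Δt + ½aΔt²; chain segment to segment.
0–1 s: v starts -6 m/s; Δx = -6·1 + ½·-1·1² = -6.5 m; v ends -7 m/s.
1–4 s: v starts -7 m/s; Δx = -7·3 + ½·11·3² = 28.5 m; v ends 26 m/s.
4–6 s: v starts 26 m/s; Δx = 26·2 + ½·-2·2² = 48 m; v ends 22 m/s.
x(6) = -9 + Σ Δx = 61 m.

61 m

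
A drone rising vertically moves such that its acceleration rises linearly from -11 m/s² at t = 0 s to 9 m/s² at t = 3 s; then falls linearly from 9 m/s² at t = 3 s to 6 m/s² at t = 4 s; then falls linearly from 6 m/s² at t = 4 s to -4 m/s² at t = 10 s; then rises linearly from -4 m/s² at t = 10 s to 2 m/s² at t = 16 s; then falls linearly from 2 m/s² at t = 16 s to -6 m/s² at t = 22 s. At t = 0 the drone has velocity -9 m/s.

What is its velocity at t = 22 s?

Δv equals the area under the a-t graph; then v = v₀ + Δv.
0–3 s: ½(-11 + 9)(3) = -3 m/s
3–4 s: ½(9 + 6)(1) = 7.5 m/s
4–10 s: ½(6 + -4)(6) = 6 m/s
10–16 s: ½(-4 + 2)(6) = -6 m/s
16–22 s: ½(2 + -6)(6) = -12 m/s
Δv = -7.5 m/s, so v(22) = -9 + (-7.5) = -16.5 m/s.

-16.5 m/s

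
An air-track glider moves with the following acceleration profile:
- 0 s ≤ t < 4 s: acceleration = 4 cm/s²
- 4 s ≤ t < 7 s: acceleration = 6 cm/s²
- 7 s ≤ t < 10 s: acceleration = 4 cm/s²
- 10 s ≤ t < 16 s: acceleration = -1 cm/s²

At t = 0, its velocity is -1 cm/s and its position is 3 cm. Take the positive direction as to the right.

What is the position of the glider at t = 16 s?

On each constant-a segment, Δv = aΔt and Δx = v₀Δt + ½aΔt²; chain segment to segment.
0–4 s: v starts -1 cm/s; Δx = -1·4 + ½·4·4² = 28 cm; v ends 15 cm/s.
4–7 s: v starts 15 cm/s; Δx = 15·3 + ½·6·3² = 72 cm; v ends 33 cm/s.
7–10 s: v starts 33 cm/s; Δx = 33·3 + ½·4·3² = 117 cm; v ends 45 cm/s.
10–16 s: v starts 45 cm/s; Δx = 45·6 + ½·-1·6² = 252 cm; v ends 39 cm/s.
x(16) = 3 + Σ Δx = 472 cm.

472 cm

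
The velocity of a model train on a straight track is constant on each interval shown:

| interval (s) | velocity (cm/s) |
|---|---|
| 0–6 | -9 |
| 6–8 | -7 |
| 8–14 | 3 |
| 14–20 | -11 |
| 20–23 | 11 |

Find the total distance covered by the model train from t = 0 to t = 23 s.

Total distance travelled is ∫|v| dt — sum the magnitudes of each area piece.
0–6 s: |-9| × 6 = 54 cm
6–8 s: |-7| × 2 = 14 cm
8–14 s: |3| × 6 = 18 cm
14–20 s: |-11| × 6 = 66 cm
20–23 s: |11| × 3 = 33 cm
Total distance = 185 cm

185 cm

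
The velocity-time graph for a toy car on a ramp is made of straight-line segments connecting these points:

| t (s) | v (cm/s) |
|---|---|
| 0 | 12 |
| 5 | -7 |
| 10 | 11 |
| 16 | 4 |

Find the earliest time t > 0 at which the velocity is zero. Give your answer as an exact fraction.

v changes sign on 0–5 s (from 12 to -7); the graph is linear there, so v = 0 at t = 0 + (-12)·(5 − 0)/(-7 − 12) = 60/19 s.

t = 60/19 s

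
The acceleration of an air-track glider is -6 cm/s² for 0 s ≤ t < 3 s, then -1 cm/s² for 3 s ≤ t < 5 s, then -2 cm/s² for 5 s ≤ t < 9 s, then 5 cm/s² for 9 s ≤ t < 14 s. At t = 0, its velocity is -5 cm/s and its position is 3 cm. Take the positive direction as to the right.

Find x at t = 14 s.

On each constant-a segment, Δv = aΔt and Δx = v₀Δt + ½aΔt²; chain segment to segment.
0–3 s: v starts -5 cm/s; Δx = -5·3 + ½·-6·3² = -42 cm; v ends -23 cm/s.
3–5 s: v starts -23 cm/s; Δx = -23·2 + ½·-1·2² = -48 cm; v ends -25 cm/s.
5–9 s: v starts -25 cm/s; Δx = -25·4 + ½·-2·4² = -116 cm; v ends -33 cm/s.
9–14 s: v starts -33 cm/s; Δx = -33·5 + ½·5·5² = -102.5 cm; v ends -8 cm/s.
x(14) = 3 + Σ Δx = -305.5 cm.

-305.5 cm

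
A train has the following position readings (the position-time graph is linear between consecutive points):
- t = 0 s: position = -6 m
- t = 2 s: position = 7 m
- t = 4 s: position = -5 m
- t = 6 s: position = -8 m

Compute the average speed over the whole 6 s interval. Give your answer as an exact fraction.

Average speed = (total path length)/(elapsed time); on a piecewise-linear x-t graph the path length is Σ|Δx|.
0–2 s: |Δx| = |7 − -6| = 13 m
2–4 s: |Δx| = |-5 − 7| = 12 m
4–6 s: |Δx| = |-8 − -5| = 3 m
Total path = 28 m; average speed = 28/6 = 14/3 m/s.

14/3 m/s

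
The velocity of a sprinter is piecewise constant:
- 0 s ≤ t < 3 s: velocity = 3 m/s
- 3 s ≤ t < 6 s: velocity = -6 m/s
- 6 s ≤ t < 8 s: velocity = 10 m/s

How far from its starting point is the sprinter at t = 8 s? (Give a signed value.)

11 m

Net displacement equals the area under the velocity-time graph (areas below the axis count negative).
0–3 s: 3 × 3 = 9 m
3–6 s: -6 × 3 = -18 m
6–8 s: 10 × 2 = 20 m
Net displacement = 11 m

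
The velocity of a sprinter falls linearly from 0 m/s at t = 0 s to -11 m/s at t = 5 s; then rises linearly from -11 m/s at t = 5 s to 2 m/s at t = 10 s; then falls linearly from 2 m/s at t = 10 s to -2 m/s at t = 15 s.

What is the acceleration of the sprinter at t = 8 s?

2.6 m/s²

Acceleration is the slope of the v-t graph on 5–10 s: (2 − -11)/(10 − 5) = 2.6 m/s².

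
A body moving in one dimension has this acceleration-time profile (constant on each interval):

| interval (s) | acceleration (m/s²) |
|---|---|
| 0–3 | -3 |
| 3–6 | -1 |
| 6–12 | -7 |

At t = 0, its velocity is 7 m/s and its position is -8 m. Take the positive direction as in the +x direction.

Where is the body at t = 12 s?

On each constant-a segment, Δv = aΔt and Δx = v₀Δt + ½aΔt²; chain segment to segment.
0–3 s: v starts 7 m/s; Δx = 7·3 + ½·-3·3² = 7.5 m; v ends -2 m/s.
3–6 s: v starts -2 m/s; Δx = -2·3 + ½·-1·3² = -10.5 m; v ends -5 m/s.
6–12 s: v starts -5 m/s; Δx = -5·6 + ½·-7·6² = -156 m; v ends -47 m/s.
x(12) = -8 + Σ Δx = -167 m.

-167 m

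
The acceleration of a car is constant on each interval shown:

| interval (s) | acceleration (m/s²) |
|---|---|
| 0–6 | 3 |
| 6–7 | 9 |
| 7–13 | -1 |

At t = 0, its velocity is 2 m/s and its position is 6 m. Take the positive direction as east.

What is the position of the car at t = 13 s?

On each constant-a segment, Δv = aΔt and Δx = v₀Δt + ½aΔt²; chain segment to segment.
0–6 s: v starts 2 m/s; Δx = 2·6 + ½·3·6² = 66 m; v ends 20 m/s.
6–7 s: v starts 20 m/s; Δx = 20·1 + ½·9·1² = 24.5 m; v ends 29 m/s.
7–13 s: v starts 29 m/s; Δx = 29·6 + ½·-1·6² = 156 m; v ends 23 m/s.
x(13) = 6 + Σ Δx = 252.5 m.

252.5 m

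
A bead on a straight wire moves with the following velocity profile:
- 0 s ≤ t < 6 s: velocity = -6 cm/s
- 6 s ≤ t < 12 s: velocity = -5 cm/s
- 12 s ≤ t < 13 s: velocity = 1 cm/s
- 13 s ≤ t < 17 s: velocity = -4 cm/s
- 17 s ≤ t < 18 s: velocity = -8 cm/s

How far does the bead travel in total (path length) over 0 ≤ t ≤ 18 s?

91 cm

Distance (not displacement) is the total path length: add the absolute areas under v-t.
0–6 s: |-6| × 6 = 36 cm
6–12 s: |-5| × 6 = 30 cm
12–13 s: |1| × 1 = 1 cm
13–17 s: |-4| × 4 = 16 cm
17–18 s: |-8| × 1 = 8 cm
Total distance = 91 cm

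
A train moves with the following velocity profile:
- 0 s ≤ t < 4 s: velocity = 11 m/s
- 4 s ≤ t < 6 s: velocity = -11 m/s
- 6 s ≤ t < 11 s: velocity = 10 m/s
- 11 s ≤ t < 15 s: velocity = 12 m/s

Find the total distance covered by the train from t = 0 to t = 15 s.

164 m

Distance (not displacement) is the total path length: add the absolute areas under v-t.
0–4 s: |11| × 4 = 44 m
4–6 s: |-11| × 2 = 22 m
6–11 s: |10| × 5 = 50 m
11–15 s: |12| × 4 = 48 m
Total distance = 164 m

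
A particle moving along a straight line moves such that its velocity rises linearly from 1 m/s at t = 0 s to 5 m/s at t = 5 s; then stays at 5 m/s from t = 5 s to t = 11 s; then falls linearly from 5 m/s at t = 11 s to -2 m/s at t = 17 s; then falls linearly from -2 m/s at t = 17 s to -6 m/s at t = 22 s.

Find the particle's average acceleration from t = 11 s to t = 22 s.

Average acceleration = Δv/Δt = (-6 − 5)/(22 − 11) = -1 m/s².

-1 m/s²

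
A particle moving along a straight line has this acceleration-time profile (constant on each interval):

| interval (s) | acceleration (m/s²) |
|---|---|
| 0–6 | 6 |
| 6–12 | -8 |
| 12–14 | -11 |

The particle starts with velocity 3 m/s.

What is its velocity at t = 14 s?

Δv equals the area under the a-t graph; then v = v₀ + Δv.
0–6 s: 6 × 6 = 36 m/s
6–12 s: -8 × 6 = -48 m/s
12–14 s: -11 × 2 = -22 m/s
Δv = -34 m/s, so v(14) = 3 + (-34) = -31 m/s.

-31 m/s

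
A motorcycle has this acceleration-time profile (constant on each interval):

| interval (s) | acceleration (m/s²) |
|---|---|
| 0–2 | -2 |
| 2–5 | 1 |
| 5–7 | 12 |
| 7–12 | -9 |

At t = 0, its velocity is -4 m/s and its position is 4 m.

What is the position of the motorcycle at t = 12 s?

-31 m

On each constant-a segment, Δv = aΔt and Δx = v₀Δt + ½aΔt²; chain segment to segment.
0–2 s: v starts -4 m/s; Δx = -4·2 + ½·-2·2² = -12 m; v ends -8 m/s.
2–5 s: v starts -8 m/s; Δx = -8·3 + ½·1·3² = -19.5 m; v ends -5 m/s.
5–7 s: v starts -5 m/s; Δx = -5·2 + ½·12·2² = 14 m; v ends 19 m/s.
7–12 s: v starts 19 m/s; Δx = 19·5 + ½·-9·5² = -17.5 m; v ends -26 m/s.
x(12) = 4 + Σ Δx = -31 m.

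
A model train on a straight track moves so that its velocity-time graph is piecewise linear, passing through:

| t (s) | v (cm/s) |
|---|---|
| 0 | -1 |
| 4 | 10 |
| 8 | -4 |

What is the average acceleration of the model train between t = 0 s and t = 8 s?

Average acceleration = Δv/Δt = (-4 − -1)/(8 − 0) = -0.375 cm/s².

-0.375 cm/s²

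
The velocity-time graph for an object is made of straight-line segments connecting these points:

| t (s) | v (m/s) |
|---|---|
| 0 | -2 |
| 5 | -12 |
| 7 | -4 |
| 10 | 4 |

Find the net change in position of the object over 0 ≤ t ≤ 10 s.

-51 m

Displacement is the signed area under the v-t curve.
0–5 s: ½(-2 + -12)(5) = -35 m
5–7 s: ½(-12 + -4)(2) = -16 m
7–10 s: ½(-4 + 4)(3) = 0 m
Net displacement = -51 m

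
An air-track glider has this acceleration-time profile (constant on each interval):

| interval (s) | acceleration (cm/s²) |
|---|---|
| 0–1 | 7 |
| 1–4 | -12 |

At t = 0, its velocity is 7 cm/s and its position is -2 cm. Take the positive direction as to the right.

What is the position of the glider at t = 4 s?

-3.5 cm

On each constant-a segment, Δv = aΔt and Δx = v₀Δt + ½aΔt²; chain segment to segment.
0–1 s: v starts 7 cm/s; Δx = 7·1 + ½·7·1² = 10.5 cm; v ends 14 cm/s.
1–4 s: v starts 14 cm/s; Δx = 14·3 + ½·-12·3² = -12 cm; v ends -22 cm/s.
x(4) = -2 + Σ Δx = -3.5 cm.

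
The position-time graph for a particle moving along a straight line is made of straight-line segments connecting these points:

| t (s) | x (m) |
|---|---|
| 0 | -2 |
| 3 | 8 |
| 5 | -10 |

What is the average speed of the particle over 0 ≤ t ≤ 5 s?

5.6 m/s

Average speed = (total path length)/(elapsed time); on a piecewise-linear x-t graph the path length is Σ|Δx|.
0–3 s: |Δx| = |8 − -2| = 10 m
3–5 s: |Δx| = |-10 − 8| = 18 m
Total path = 28 m; average speed = 28/5 = 5.6 m/s.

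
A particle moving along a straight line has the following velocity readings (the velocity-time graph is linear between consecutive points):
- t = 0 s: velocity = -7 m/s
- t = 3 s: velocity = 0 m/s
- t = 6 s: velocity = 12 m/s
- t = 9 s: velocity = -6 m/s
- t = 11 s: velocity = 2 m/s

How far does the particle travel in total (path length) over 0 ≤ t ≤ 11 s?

Total distance travelled is ∫|v| dt — sum the magnitudes of each area piece.
0–3 s: |½(-7 + 0)(3)| = 10.5 m
3–6 s: |½(0 + 12)(3)| = 18 m
6–9 s: v = 0 at t = 8 s; triangle areas 12 + 3 = 15 m
9–11 s: v = 0 at t = 10.5 s; triangle areas 4.5 + 0.5 = 5 m
Total distance = 48.5 m

48.5 m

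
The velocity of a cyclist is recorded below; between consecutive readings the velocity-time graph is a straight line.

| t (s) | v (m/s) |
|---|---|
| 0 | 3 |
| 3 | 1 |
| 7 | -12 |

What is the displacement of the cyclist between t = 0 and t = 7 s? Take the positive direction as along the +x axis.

-16 m

Net displacement equals the area under the velocity-time graph (areas below the axis count negative).
0–3 s: ½(3 + 1)(3) = 6 m
3–7 s: ½(1 + -12)(4) = -22 m
Net displacement = -16 m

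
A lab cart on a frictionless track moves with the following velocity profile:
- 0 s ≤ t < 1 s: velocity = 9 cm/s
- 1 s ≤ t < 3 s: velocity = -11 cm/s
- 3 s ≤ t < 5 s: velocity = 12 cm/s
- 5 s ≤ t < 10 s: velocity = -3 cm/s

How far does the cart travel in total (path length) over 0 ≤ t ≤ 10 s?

70 cm

Distance (not displacement) is the total path length: add the absolute areas under v-t.
0–1 s: |9| × 1 = 9 cm
1–3 s: |-11| × 2 = 22 cm
3–5 s: |12| × 2 = 24 cm
5–10 s: |-3| × 5 = 15 cm
Total distance = 70 cm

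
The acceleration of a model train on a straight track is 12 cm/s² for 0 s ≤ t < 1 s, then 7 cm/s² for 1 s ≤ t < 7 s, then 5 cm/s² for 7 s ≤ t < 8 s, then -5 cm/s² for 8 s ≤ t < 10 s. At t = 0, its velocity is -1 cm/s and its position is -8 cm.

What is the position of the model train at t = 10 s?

On each constant-a segment, Δv = aΔt and Δx = v₀Δt + ½aΔt²; chain segment to segment.
0–1 s: v starts -1 cm/s; Δx = -1·1 + ½·12·1² = 5 cm; v ends 11 cm/s.
1–7 s: v starts 11 cm/s; Δx = 11·6 + ½·7·6² = 192 cm; v ends 53 cm/s.
7–8 s: v starts 53 cm/s; Δx = 53·1 + ½·5·1² = 55.5 cm; v ends 58 cm/s.
8–10 s: v starts 58 cm/s; Δx = 58·2 + ½·-5·2² = 106 cm; v ends 48 cm/s.
x(10) = -8 + Σ Δx = 350.5 cm.

350.5 cm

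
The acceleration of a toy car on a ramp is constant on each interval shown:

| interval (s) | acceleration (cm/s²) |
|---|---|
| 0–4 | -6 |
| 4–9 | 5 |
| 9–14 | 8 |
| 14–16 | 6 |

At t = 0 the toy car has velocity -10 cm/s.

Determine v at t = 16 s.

Δv equals the area under the a-t graph; then v = v₀ + Δv.
0–4 s: -6 × 4 = -24 cm/s
4–9 s: 5 × 5 = 25 cm/s
9–14 s: 8 × 5 = 40 cm/s
14–16 s: 6 × 2 = 12 cm/s
Δv = 53 cm/s, so v(16) = -10 + (53) = 43 cm/s.

43 cm/s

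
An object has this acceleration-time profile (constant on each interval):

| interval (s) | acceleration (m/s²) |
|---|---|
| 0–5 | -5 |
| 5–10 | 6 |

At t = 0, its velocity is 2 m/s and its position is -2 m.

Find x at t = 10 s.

-94.5 m

On each constant-a segment, Δv = aΔt and Δx = v₀Δt + ½aΔt²; chain segment to segment.
0–5 s: v starts 2 m/s; Δx = 2·5 + ½·-5·5² = -52.5 m; v ends -23 m/s.
5–10 s: v starts -23 m/s; Δx = -23·5 + ½·6·5² = -40 m; v ends 7 m/s.
x(10) = -2 + Σ Δx = -94.5 m.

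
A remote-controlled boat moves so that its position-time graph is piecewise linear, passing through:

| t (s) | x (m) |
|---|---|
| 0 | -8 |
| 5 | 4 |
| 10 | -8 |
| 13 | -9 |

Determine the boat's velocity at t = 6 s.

-2.4 m/s

Velocity is the slope of the x-t graph on 5–10 s: (-8 − 4)/(10 − 5) = -2.4 m/s.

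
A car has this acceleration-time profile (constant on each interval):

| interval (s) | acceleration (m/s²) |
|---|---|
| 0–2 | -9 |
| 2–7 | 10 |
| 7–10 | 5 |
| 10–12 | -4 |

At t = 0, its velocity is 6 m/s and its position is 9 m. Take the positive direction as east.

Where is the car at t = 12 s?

On each constant-a segment, Δv = aΔt and Δx = v₀Δt + ½aΔt²; chain segment to segment.
0–2 s: v starts 6 m/s; Δx = 6·2 + ½·-9·2² = -6 m; v ends -12 m/s.
2–7 s: v starts -12 m/s; Δx = -12·5 + ½·10·5² = 65 m; v ends 38 m/s.
7–10 s: v starts 38 m/s; Δx = 38·3 + ½·5·3² = 136.5 m; v ends 53 m/s.
10–12 s: v starts 53 m/s; Δx = 53·2 + ½·-4·2² = 98 m; v ends 45 m/s.
x(12) = 9 + Σ Δx = 302.5 m.

302.5 m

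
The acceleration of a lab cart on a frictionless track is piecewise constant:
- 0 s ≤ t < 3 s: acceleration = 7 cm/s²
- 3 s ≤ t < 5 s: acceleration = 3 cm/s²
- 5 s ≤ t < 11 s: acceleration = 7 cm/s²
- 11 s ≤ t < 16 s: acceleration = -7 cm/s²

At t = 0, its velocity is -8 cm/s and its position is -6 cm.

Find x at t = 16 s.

491 cm

On each constant-a segment, Δv = aΔt and Δx = v₀Δt + ½aΔt²; chain segment to segment.
0–3 s: v starts -8 cm/s; Δx = -8·3 + ½·7·3² = 7.5 cm; v ends 13 cm/s.
3–5 s: v starts 13 cm/s; Δx = 13·2 + ½·3·2² = 32 cm; v ends 19 cm/s.
5–11 s: v starts 19 cm/s; Δx = 19·6 + ½·7·6² = 240 cm; v ends 61 cm/s.
11–16 s: v starts 61 cm/s; Δx = 61·5 + ½·-7·5² = 217.5 cm; v ends 26 cm/s.
x(16) = -6 + Σ Δx = 491 cm.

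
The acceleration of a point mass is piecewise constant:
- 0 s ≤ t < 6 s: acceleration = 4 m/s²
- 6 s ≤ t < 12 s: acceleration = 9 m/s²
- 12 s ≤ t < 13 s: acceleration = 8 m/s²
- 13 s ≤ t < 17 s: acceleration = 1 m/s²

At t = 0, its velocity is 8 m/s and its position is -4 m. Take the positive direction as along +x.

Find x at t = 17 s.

944 m

On each constant-a segment, Δv = aΔt and Δx = v₀Δt + ½aΔt²; chain segment to segment.
0–6 s: v starts 8 m/s; Δx = 8·6 + ½·4·6² = 120 m; v ends 32 m/s.
6–12 s: v starts 32 m/s; Δx = 32·6 + ½·9·6² = 354 m; v ends 86 m/s.
12–13 s: v starts 86 m/s; Δx = 86·1 + ½·8·1² = 90 m; v ends 94 m/s.
13–17 s: v starts 94 m/s; Δx = 94·4 + ½·1·4² = 384 m; v ends 98 m/s.
x(17) = -4 + Σ Δx = 944 m.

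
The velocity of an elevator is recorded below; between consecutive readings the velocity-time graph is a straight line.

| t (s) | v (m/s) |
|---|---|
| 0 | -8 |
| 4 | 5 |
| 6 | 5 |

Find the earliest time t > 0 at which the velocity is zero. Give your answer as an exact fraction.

v changes sign on 0–4 s (from -8 to 5); the graph is linear there, so v = 0 at t = 0 + (8)·(4 − 0)/(5 − -8) = 32/13 s.

t = 32/13 s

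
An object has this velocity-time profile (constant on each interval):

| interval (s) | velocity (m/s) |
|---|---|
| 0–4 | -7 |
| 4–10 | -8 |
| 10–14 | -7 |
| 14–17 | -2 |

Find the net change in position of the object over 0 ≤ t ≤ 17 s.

Net displacement equals the area under the velocity-time graph (areas below the axis count negative).
0–4 s: -7 × 4 = -28 m
4–10 s: -8 × 6 = -48 m
10–14 s: -7 × 4 = -28 m
14–17 s: -2 × 3 = -6 m
Net displacement = -110 m

-110 m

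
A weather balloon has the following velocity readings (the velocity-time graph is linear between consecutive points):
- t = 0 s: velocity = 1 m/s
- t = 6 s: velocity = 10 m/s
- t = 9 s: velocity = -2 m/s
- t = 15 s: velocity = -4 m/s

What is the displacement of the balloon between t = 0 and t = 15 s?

Displacement is the signed area under the v-t curve.
0–6 s: ½(1 + 10)(6) = 33 m
6–9 s: ½(10 + -2)(3) = 12 m
9–15 s: ½(-2 + -4)(6) = -18 m
Net displacement = 27 m

27 m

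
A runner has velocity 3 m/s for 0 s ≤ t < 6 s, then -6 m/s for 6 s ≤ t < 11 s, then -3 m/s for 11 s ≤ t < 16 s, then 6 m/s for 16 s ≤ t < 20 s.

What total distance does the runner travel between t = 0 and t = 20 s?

Distance (not displacement) is the total path length: add the absolute areas under v-t.
0–6 s: |3| × 6 = 18 m
6–11 s: |-6| × 5 = 30 m
11–16 s: |-3| × 5 = 15 m
16–20 s: |6| × 4 = 24 m
Total distance = 87 m

87 m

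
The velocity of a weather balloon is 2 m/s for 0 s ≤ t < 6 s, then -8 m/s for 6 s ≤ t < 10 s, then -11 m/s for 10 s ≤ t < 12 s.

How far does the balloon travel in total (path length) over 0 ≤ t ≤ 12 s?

Distance (not displacement) is the total path length: add the absolute areas under v-t.
0–6 s: |2| × 6 = 12 m
6–10 s: |-8| × 4 = 32 m
10–12 s: |-11| × 2 = 22 m
Total distance = 66 m

66 m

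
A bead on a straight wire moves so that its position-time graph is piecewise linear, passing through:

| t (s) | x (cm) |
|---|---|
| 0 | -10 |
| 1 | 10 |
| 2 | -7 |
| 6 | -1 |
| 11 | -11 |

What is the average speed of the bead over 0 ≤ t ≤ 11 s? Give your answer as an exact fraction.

53/11 cm/s

Average speed = (total path length)/(elapsed time); on a piecewise-linear x-t graph the path length is Σ|Δx|.
0–1 s: |Δx| = |10 − -10| = 20 cm
1–2 s: |Δx| = |-7 − 10| = 17 cm
2–6 s: |Δx| = |-1 − -7| = 6 cm
6–11 s: |Δx| = |-11 − -1| = 10 cm
Total path = 53 cm; average speed = 53/11 = 53/11 cm/s.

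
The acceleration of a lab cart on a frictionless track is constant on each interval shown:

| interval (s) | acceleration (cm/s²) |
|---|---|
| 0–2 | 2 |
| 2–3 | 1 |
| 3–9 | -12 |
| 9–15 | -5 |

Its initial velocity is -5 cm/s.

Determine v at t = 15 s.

-102 cm/s

Δv equals the area under the a-t graph; then v = v₀ + Δv.
0–2 s: 2 × 2 = 4 cm/s
2–3 s: 1 × 1 = 1 cm/s
3–9 s: -12 × 6 = -72 cm/s
9–15 s: -5 × 6 = -30 cm/s
Δv = -97 cm/s, so v(15) = -5 + (-97) = -102 cm/s.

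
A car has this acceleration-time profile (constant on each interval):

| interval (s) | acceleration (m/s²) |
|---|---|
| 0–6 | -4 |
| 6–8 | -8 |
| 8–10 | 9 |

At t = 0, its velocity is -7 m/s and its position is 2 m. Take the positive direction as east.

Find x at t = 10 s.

-266 m

On each constant-a segment, Δv = aΔt and Δx = v₀Δt + ½aΔt²; chain segment to segment.
0–6 s: v starts -7 m/s; Δx = -7·6 + ½·-4·6² = -114 m; v ends -31 m/s.
6–8 s: v starts -31 m/s; Δx = -31·2 + ½·-8·2² = -78 m; v ends -47 m/s.
8–10 s: v starts -47 m/s; Δx = -47·2 + ½·9·2² = -76 m; v ends -29 m/s.
x(10) = 2 + Σ Δx = -266 m.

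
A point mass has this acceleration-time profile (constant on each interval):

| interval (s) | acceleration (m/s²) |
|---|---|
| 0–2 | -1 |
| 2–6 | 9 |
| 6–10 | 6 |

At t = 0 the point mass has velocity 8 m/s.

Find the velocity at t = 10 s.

66 m/s

Δv equals the area under the a-t graph; then v = v₀ + Δv.
0–2 s: -1 × 2 = -2 m/s
2–6 s: 9 × 4 = 36 m/s
6–10 s: 6 × 4 = 24 m/s
Δv = 58 m/s, so v(10) = 8 + (58) = 66 m/s.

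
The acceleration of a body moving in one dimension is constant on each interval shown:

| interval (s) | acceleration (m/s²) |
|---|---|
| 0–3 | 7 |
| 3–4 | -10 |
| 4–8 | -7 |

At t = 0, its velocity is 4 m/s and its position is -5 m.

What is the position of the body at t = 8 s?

On each constant-a segment, Δv = aΔt and Δx = v₀Δt + ½aΔt²; chain segment to segment.
0–3 s: v starts 4 m/s; Δx = 4·3 + ½·7·3² = 43.5 m; v ends 25 m/s.
3–4 s: v starts 25 m/s; Δx = 25·1 + ½·-10·1² = 20 m; v ends 15 m/s.
4–8 s: v starts 15 m/s; Δx = 15·4 + ½·-7·4² = 4 m; v ends -13 m/s.
x(8) = -5 + Σ Δx = 62.5 m.

62.5 m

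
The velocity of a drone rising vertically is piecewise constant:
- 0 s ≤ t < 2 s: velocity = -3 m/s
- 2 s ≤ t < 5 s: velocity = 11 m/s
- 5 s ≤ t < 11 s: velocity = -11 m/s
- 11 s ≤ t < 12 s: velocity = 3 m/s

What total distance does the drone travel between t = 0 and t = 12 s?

108 m

Distance (not displacement) is the total path length: add the absolute areas under v-t.
0–2 s: |-3| × 2 = 6 m
2–5 s: |11| × 3 = 33 m
5–11 s: |-11| × 6 = 66 m
11–12 s: |3| × 1 = 3 m
Total distance = 108 m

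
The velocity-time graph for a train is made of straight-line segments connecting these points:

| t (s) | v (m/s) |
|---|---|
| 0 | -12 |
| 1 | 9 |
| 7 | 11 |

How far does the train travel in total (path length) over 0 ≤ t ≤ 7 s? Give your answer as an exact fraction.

915/14 m

Total distance travelled is ∫|v| dt — sum the magnitudes of each area piece.
0–1 s: v = 0 at t = 4/7 s; triangle areas 24/7 + 27/14 = 75/14 m
1–7 s: |½(9 + 11)(6)| = 60 m
Total distance = 915/14 m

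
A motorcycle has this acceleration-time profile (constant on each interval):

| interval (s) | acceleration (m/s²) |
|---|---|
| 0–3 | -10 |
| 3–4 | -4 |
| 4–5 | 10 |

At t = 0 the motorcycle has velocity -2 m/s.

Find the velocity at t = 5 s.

-26 m/s

Δv equals the area under the a-t graph; then v = v₀ + Δv.
0–3 s: -10 × 3 = -30 m/s
3–4 s: -4 × 1 = -4 m/s
4–5 s: 10 × 1 = 10 m/s
Δv = -24 m/s, so v(5) = -2 + (-24) = -26 m/s.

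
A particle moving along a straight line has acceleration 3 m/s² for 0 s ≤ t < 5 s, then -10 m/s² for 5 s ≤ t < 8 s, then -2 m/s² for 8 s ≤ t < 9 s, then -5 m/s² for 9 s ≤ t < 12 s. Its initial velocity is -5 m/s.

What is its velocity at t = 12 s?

Δv equals the area under the a-t graph; then v = v₀ + Δv.
0–5 s: 3 × 5 = 15 m/s
5–8 s: -10 × 3 = -30 m/s
8–9 s: -2 × 1 = -2 m/s
9–12 s: -5 × 3 = -15 m/s
Δv = -32 m/s, so v(12) = -5 + (-32) = -37 m/s.

-37 m/s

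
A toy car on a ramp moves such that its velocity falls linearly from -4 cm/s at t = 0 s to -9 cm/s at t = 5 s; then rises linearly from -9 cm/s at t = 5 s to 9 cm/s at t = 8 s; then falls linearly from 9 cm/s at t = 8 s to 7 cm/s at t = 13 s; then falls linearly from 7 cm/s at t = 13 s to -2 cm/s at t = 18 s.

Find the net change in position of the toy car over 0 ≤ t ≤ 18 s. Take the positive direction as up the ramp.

Displacement is the signed area under the v-t curve.
0–5 s: ½(-4 + -9)(5) = -32.5 cm
5–8 s: ½(-9 + 9)(3) = 0 cm
8–13 s: ½(9 + 7)(5) = 40 cm
13–18 s: ½(7 + -2)(5) = 12.5 cm
Net displacement = 20 cm

20 cm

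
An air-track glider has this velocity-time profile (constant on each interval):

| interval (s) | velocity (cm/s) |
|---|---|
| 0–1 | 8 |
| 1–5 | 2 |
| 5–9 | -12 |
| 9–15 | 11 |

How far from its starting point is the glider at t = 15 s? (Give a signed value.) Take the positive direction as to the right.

34 cm

Displacement is the signed area under the v-t curve.
0–1 s: 8 × 1 = 8 cm
1–5 s: 2 × 4 = 8 cm
5–9 s: -12 × 4 = -48 cm
9–15 s: 11 × 6 = 66 cm
Net displacement = 34 cm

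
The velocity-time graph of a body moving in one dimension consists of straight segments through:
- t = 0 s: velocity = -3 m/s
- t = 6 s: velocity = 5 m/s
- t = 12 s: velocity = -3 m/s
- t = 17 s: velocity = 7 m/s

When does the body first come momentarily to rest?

v changes sign on 0–6 s (from -3 to 5); the graph is linear there, so v = 0 at t = 0 + (3)·(6 − 0)/(5 − -3) = 2.25 s.

t = 2.25 s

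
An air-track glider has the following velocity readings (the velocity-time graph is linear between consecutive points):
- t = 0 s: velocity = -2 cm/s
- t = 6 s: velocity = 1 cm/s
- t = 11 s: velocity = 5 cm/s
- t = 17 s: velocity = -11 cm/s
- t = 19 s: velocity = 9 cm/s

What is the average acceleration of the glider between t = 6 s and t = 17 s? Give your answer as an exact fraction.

Average acceleration = Δv/Δt = (-11 − 1)/(17 − 6) = -12/11 cm/s².

-12/11 cm/s²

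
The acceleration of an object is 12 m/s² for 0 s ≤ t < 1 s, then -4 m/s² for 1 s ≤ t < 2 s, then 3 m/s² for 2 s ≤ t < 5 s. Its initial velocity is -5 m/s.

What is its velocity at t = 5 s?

12 m/s

Δv equals the area under the a-t graph; then v = v₀ + Δv.
0–1 s: 12 × 1 = 12 m/s
1–2 s: -4 × 1 = -4 m/s
2–5 s: 3 × 3 = 9 m/s
Δv = 17 m/s, so v(5) = -5 + (17) = 12 m/s.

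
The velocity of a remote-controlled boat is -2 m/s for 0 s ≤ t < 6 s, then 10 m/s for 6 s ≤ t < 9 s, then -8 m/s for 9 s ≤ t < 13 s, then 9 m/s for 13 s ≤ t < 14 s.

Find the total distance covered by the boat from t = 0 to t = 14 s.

Total distance travelled is ∫|v| dt — sum the magnitudes of each area piece.
0–6 s: |-2| × 6 = 12 m
6–9 s: |10| × 3 = 30 m
9–13 s: |-8| × 4 = 32 m
13–14 s: |9| × 1 = 9 m
Total distance = 83 m

83 m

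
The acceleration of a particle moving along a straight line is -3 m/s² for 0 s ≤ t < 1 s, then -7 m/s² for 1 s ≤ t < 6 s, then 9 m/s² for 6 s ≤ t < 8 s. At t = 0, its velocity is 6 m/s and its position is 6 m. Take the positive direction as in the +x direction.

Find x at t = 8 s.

-108 m

On each constant-a segment, Δv = aΔt and Δx = v₀Δt + ½aΔt²; chain segment to segment.
0–1 s: v starts 6 m/s; Δx = 6·1 + ½·-3·1² = 4.5 m; v ends 3 m/s.
1–6 s: v starts 3 m/s; Δx = 3·5 + ½·-7·5² = -72.5 m; v ends -32 m/s.
6–8 s: v starts -32 m/s; Δx = -32·2 + ½·9·2² = -46 m; v ends -14 m/s.
x(8) = 6 + Σ Δx = -108 m.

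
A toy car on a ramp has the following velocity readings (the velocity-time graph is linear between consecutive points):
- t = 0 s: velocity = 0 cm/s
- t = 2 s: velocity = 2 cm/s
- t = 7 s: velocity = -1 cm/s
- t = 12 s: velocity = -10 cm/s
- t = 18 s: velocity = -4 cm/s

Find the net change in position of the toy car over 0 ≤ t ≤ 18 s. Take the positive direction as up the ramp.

-65 cm

Displacement is the signed area under the v-t curve.
0–2 s: ½(0 + 2)(2) = 2 cm
2–7 s: ½(2 + -1)(5) = 2.5 cm
7–12 s: ½(-1 + -10)(5) = -27.5 cm
12–18 s: ½(-10 + -4)(6) = -42 cm
Net displacement = -65 cm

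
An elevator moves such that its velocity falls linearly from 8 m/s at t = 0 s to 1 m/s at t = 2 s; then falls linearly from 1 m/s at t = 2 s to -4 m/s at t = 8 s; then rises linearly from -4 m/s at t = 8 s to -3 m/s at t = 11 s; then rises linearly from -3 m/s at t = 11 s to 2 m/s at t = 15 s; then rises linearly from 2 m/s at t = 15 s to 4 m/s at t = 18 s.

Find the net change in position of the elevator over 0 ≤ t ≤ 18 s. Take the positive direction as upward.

Displacement is the signed area under the v-t curve.
0–2 s: ½(8 + 1)(2) = 9 m
2–8 s: ½(1 + -4)(6) = -9 m
8–11 s: ½(-4 + -3)(3) = -10.5 m
11–15 s: ½(-3 + 2)(4) = -2 m
15–18 s: ½(2 + 4)(3) = 9 m
Net displacement = -3.5 m

-3.5 m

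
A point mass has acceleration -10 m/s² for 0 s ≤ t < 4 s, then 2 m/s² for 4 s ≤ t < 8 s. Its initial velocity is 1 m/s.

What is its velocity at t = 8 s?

Δv equals the area under the a-t graph; then v = v₀ + Δv.
0–4 s: -10 × 4 = -40 m/s
4–8 s: 2 × 4 = 8 m/s
Δv = -32 m/s, so v(8) = 1 + (-32) = -31 m/s.

-31 m/s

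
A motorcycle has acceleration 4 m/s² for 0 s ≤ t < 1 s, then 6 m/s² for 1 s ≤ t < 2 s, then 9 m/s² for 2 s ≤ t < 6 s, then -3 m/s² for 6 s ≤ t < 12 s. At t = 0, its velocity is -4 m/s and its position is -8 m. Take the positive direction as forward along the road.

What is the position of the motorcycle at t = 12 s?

287 m

On each constant-a segment, Δv = aΔt and Δx = v₀Δt + ½aΔt²; chain segment to segment.
0–1 s: v starts -4 m/s; Δx = -4·1 + ½·4·1² = -2 m; v ends 0 m/s.
1–2 s: v starts 0 m/s; Δx = 0·1 + ½·6·1² = 3 m; v ends 6 m/s.
2–6 s: v starts 6 m/s; Δx = 6·4 + ½·9·4² = 96 m; v ends 42 m/s.
6–12 s: v starts 42 m/s; Δx = 42·6 + ½·-3·6² = 198 m; v ends 24 m/s.
x(12) = -8 + Σ Δx = 287 m.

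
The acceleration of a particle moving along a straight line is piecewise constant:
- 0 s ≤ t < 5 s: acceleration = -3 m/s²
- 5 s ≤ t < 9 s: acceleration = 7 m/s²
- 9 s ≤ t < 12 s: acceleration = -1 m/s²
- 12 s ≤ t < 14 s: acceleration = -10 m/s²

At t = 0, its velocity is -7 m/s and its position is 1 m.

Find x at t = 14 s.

On each constant-a segment, Δv = aΔt and Δx = v₀Δt + ½aΔt²; chain segment to segment.
0–5 s: v starts -7 m/s; Δx = -7·5 + ½·-3·5² = -72.5 m; v ends -22 m/s.
5–9 s: v starts -22 m/s; Δx = -22·4 + ½·7·4² = -32 m; v ends 6 m/s.
9–12 s: v starts 6 m/s; Δx = 6·3 + ½·-1·3² = 13.5 m; v ends 3 m/s.
12–14 s: v starts 3 m/s; Δx = 3·2 + ½·-10·2² = -14 m; v ends -17 m/s.
x(14) = 1 + Σ Δx = -104 m.

-104 m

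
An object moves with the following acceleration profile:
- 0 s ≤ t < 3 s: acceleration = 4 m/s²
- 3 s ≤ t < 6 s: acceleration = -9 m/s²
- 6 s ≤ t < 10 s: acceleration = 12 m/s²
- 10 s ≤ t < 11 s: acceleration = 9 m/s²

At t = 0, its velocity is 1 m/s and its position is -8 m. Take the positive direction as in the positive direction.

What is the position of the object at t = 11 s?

On each constant-a segment, Δv = aΔt and Δx = v₀Δt + ½aΔt²; chain segment to segment.
0–3 s: v starts 1 m/s; Δx = 1·3 + ½·4·3² = 21 m; v ends 13 m/s.
3–6 s: v starts 13 m/s; Δx = 13·3 + ½·-9·3² = -1.5 m; v ends -14 m/s.
6–10 s: v starts -14 m/s; Δx = -14·4 + ½·12·4² = 40 m; v ends 34 m/s.
10–11 s: v starts 34 m/s; Δx = 34·1 + ½·9·1² = 38.5 m; v ends 43 m/s.
x(11) = -8 + Σ Δx = 90 m.

90 m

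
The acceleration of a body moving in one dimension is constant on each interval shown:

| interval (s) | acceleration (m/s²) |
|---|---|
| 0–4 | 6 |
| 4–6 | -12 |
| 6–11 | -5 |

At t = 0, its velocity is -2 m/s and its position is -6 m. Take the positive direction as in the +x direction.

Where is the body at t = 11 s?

-18.5 m

On each constant-a segment, Δv = aΔt and Δx = v₀Δt + ½aΔt²; chain segment to segment.
0–4 s: v starts -2 m/s; Δx = -2·4 + ½·6·4² = 40 m; v ends 22 m/s.
4–6 s: v starts 22 m/s; Δx = 22·2 + ½·-12·2² = 20 m; v ends -2 m/s.
6–11 s: v starts -2 m/s; Δx = -2·5 + ½·-5·5² = -72.5 m; v ends -27 m/s.
x(11) = -6 + Σ Δx = -18.5 m.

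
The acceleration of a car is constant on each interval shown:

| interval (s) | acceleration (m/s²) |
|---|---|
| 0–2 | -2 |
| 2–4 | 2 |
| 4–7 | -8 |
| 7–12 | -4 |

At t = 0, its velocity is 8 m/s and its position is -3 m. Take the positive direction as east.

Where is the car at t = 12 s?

-121 m

On each constant-a segment, Δv = aΔt and Δx = v₀Δt + ½aΔt²; chain segment to segment.
0–2 s: v starts 8 m/s; Δx = 8·2 + ½·-2·2² = 12 m; v ends 4 m/s.
2–4 s: v starts 4 m/s; Δx = 4·2 + ½·2·2² = 12 m; v ends 8 m/s.
4–7 s: v starts 8 m/s; Δx = 8·3 + ½·-8·3² = -12 m; v ends -16 m/s.
7–12 s: v starts -16 m/s; Δx = -16·5 + ½·-4·5² = -130 m; v ends -36 m/s.
x(12) = -3 + Σ Δx = -121 m.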